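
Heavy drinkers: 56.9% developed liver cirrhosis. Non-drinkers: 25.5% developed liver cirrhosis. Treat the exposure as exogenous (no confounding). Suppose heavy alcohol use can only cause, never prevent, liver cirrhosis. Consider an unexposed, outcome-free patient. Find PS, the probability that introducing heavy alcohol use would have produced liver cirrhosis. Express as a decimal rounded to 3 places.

p₁ = 0.569, p₀ = 0.255.
Under exogeneity and monotonicity, PS = (p₁ − p₀) / (1 − p₀).
PS = (0.569 − 0.255) / (1 − 0.255) = 0.314 / 0.745 ≈ 0.4215

PS ≈ 0.421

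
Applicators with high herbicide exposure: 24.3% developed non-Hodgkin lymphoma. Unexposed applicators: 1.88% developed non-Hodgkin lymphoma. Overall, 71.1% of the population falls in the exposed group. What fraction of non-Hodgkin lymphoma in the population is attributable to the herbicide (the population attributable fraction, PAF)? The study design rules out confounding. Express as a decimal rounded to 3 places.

PAF ≈ 0.895

p₁ = 0.243, p₀ = 0.0188.
Overall risk P(Y=1) = π·p₁ + (1−π)·p₀ = 0.711×0.243 + 0.289×0.0188 = 0.17821.
Under exogeneity, PAF = [P(Y=1) − p₀] / P(Y=1).
PAF = (0.17821 − 0.0188) / 0.17821 ≈ 0.8945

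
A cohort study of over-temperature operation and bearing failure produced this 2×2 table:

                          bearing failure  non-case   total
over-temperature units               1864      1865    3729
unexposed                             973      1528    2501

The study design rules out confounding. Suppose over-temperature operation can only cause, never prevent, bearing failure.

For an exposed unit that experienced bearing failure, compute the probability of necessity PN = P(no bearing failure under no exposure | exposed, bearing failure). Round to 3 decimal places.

PN ≈ 0.222

p₁ = P(outcome | exposed) = 1864/3729 = 0.49987
p₀ = P(outcome | unexposed) = 973/2501 = 0.38904
Under exogeneity and monotonicity, PN = (p₁ − p₀)/p₁.
PN = (0.49987 − 0.38904) / 0.49987 ≈ 0.2217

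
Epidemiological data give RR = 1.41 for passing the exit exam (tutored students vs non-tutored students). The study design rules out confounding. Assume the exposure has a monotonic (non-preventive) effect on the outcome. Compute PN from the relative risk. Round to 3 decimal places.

Under exogeneity and monotonicity, PN = (RR − 1) / RR = 1 − 1/RR.
PN = (1.41 − 1) / 1.41 = 0.41 / 1.41 ≈ 0.2908

PN ≈ 0.291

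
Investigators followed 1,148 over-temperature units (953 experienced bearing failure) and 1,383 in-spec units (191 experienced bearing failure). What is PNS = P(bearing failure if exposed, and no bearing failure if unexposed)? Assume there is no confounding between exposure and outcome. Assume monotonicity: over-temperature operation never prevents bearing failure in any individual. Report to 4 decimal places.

PNS ≈ 0.6920

p₁ = P(outcome | exposed) = 953/1148 = 0.83014
p₀ = P(outcome | unexposed) = 191/1383 = 0.13811
Under exogeneity and monotonicity, PNS = p₁ − p₀.
PNS = 0.83014 − 0.13811 = 0.69203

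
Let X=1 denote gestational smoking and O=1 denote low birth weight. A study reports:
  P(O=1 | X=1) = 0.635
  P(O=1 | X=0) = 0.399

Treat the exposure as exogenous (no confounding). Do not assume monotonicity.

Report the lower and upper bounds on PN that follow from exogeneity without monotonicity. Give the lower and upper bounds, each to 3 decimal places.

0.372 ≤ PN ≤ 0.946

Let p₁ = 0.635, p₀ = 0.399.
Under exogeneity alone the bounds on PN are max{0,(p₁−p₀)/p₁} ≤ PN ≤ min{1,(1−p₀)/p₁}.
  lower = (p₁ − p₀)/p₁ = 0.236 / 0.635 ≈ 0.3717
  upper = min{1, (1 − p₀)/p₁} = 0.601 / 0.635 ≈ 0.9465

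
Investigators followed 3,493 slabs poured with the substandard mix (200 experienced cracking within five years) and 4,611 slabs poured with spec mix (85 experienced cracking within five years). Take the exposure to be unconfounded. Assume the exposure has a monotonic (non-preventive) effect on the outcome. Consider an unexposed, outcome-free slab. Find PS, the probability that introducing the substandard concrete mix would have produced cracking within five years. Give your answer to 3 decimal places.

p₁ = P(outcome | exposed) = 200/3493 = 0.057257
p₀ = P(outcome | unexposed) = 85/4611 = 0.018434
Under exogeneity and monotonicity, PS = (p₁ − p₀) / (1 − p₀).
PS = (0.057257 − 0.018434) / (1 − 0.018434) = 0.038823 / 0.98157 ≈ 0.0396

PS ≈ 0.040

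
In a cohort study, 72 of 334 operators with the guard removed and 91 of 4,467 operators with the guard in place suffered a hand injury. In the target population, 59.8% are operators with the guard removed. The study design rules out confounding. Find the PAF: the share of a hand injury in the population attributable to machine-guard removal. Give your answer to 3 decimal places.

p₁ = P(outcome | exposed) = 72/334 = 0.21557
p₀ = P(outcome | unexposed) = 91/4467 = 0.020372
Overall risk P(Y=1) = π·p₁ + (1−π)·p₀ = 0.598×0.21557 + 0.402×0.020372 = 0.1371.
Under exogeneity, PAF = [P(Y=1) − p₀] / P(Y=1).
PAF = (0.1371 − 0.020372) / 0.1371 ≈ 0.8514

PAF ≈ 0.851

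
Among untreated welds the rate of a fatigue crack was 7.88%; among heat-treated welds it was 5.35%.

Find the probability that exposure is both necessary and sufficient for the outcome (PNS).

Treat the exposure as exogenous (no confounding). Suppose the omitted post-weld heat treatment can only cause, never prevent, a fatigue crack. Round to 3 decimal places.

PNS ≈ 0.025

p₁ = 0.0788, p₀ = 0.0535.
Under exogeneity and monotonicity, PNS = p₁ − p₀.
PNS = 0.0788 − 0.0535 = 0.0253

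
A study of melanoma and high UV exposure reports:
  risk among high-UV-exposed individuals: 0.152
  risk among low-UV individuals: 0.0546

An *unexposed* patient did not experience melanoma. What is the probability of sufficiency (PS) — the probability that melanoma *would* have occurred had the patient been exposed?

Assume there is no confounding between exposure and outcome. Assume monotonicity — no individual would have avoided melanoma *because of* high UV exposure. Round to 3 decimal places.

PS ≈ 0.103

Let p₁ = 0.152, p₀ = 0.0546.
Under exogeneity and monotonicity, PS = (p₁ − p₀) / (1 − p₀).
PS = (0.152 − 0.0546) / (1 − 0.0546) = 0.0974 / 0.9454 ≈ 0.1030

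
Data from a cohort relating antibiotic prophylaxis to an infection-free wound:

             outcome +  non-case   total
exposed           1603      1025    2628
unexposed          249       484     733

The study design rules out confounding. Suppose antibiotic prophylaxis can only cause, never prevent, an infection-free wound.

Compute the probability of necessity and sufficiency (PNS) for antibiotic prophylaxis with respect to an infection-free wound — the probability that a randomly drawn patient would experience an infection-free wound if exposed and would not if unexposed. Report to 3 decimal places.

PNS ≈ 0.270

p₁ = P(outcome | exposed) = 1603/2628 = 0.60997
p₀ = P(outcome | unexposed) = 249/733 = 0.3397
Under exogeneity and monotonicity, PNS = p₁ − p₀.
PNS = 0.60997 − 0.3397 = 0.27027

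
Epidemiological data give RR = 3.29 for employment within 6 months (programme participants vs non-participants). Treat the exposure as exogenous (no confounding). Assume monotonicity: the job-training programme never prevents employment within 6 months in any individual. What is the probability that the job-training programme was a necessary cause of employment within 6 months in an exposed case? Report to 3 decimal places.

PN ≈ 0.696

Under exogeneity and monotonicity, PN = (RR − 1) / RR = 1 − 1/RR.
PN = (3.29 − 1) / 3.29 = 2.29 / 3.29 ≈ 0.6960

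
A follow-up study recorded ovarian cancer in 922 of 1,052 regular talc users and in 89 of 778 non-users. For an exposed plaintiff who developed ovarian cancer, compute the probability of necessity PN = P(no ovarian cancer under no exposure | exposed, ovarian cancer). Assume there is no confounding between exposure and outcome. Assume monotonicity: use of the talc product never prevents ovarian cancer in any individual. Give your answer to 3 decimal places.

PN ≈ 0.869

p₁ = P(outcome | exposed) = 922/1052 = 0.87643
p₀ = P(outcome | unexposed) = 89/778 = 0.1144
Under exogeneity and monotonicity, PN = (p₁ − p₀) / p₁.
PN = (0.87643 − 0.1144) / 0.87643 = 0.76203 / 0.87643 ≈ 0.8695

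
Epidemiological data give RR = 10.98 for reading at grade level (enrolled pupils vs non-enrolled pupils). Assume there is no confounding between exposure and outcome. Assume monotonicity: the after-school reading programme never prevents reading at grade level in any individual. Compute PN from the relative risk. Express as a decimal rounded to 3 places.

PN ≈ 0.909

Under exogeneity and monotonicity, PN = (RR − 1) / RR = 1 − 1/RR.
PN = (10.98 − 1) / 10.98 = 9.98 / 10.98 ≈ 0.9089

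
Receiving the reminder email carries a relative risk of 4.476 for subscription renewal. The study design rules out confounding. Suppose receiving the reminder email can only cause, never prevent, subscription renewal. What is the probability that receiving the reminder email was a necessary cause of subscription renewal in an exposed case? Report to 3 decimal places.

PN ≈ 0.777

Under exogeneity and monotonicity, PN = (RR − 1) / RR = 1 − 1/RR.
PN = (4.476 − 1) / 4.476 = 3.476 / 4.476 ≈ 0.7766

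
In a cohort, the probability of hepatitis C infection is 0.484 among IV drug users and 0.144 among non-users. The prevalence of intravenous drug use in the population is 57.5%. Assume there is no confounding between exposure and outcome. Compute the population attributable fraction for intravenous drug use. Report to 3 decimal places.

PAF ≈ 0.576

Let p₁ = 0.484, p₀ = 0.144.
Overall risk P(Y=1) = π·p₁ + (1−π)·p₀ = 0.575×0.484 + 0.425×0.144 = 0.3395.
Under exogeneity, PAF = [P(Y=1) − p₀] / P(Y=1).
PAF = (0.3395 − 0.144) / 0.3395 ≈ 0.5758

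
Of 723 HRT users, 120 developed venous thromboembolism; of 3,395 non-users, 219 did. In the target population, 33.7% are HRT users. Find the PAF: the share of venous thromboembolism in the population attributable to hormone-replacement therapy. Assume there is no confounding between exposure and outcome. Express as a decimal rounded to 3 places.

PAF ≈ 0.346

p₁ = P(outcome | exposed) = 120/723 = 0.16598
p₀ = P(outcome | unexposed) = 219/3395 = 0.064507
Overall risk P(Y=1) = π·p₁ + (1−π)·p₀ = 0.337×0.16598 + 0.663×0.064507 = 0.098702.
Under exogeneity, PAF = [P(Y=1) − p₀] / P(Y=1).
PAF = (0.098702 − 0.064507) / 0.098702 ≈ 0.3464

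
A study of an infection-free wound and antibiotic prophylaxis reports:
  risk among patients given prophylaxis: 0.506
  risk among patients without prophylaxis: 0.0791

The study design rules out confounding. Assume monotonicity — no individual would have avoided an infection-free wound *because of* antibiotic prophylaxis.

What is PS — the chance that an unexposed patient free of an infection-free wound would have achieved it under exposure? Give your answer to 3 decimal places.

Let p₁ = 0.506, p₀ = 0.0791.
Under exogeneity and monotonicity, PS = (p₁ − p₀) / (1 − p₀).
PS = (0.506 − 0.0791) / (1 − 0.0791) = 0.4269 / 0.9209 ≈ 0.4636

PS ≈ 0.464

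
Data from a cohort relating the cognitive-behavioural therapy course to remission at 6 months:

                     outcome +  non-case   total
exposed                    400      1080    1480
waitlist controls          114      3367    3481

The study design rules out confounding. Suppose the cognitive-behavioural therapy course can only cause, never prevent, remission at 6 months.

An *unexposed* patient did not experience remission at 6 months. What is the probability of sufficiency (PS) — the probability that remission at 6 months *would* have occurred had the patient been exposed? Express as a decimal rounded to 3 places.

p₁ = P(outcome | exposed) = 400/1480 = 0.27027
p₀ = P(outcome | unexposed) = 114/3481 = 0.032749
Under exogeneity and monotonicity, PS = (p₁ − p₀) / (1 − p₀).
PS = (0.27027 − 0.032749) / (1 − 0.032749) = 0.23752 / 0.96725 ≈ 0.2456

PS ≈ 0.246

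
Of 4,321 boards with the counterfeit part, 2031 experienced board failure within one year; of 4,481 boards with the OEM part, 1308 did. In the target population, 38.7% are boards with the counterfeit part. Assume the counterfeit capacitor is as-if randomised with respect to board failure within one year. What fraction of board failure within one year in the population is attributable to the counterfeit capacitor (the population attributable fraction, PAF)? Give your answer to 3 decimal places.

PAF ≈ 0.191

p₁ = P(outcome | exposed) = 2031/4321 = 0.47003
p₀ = P(outcome | unexposed) = 1308/4481 = 0.2919
Overall risk P(Y=1) = π·p₁ + (1−π)·p₀ = 0.387×0.47003 + 0.613×0.2919 = 0.36084.
Under exogeneity, PAF = [P(Y=1) − p₀] / P(Y=1).
PAF = (0.36084 − 0.2919) / 0.36084 ≈ 0.1910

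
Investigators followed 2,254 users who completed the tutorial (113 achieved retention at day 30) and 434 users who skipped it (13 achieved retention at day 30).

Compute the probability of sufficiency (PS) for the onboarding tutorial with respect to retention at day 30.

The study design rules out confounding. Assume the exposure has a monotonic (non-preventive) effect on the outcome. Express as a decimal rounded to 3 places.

p₁ = P(outcome | exposed) = 113/2254 = 0.050133
p₀ = P(outcome | unexposed) = 13/434 = 0.029954
Under exogeneity and monotonicity, PS = (p₁ − p₀) / (1 − p₀).
PS = (0.050133 − 0.029954) / (1 − 0.029954) = 0.020179 / 0.97005 ≈ 0.0208

PS ≈ 0.021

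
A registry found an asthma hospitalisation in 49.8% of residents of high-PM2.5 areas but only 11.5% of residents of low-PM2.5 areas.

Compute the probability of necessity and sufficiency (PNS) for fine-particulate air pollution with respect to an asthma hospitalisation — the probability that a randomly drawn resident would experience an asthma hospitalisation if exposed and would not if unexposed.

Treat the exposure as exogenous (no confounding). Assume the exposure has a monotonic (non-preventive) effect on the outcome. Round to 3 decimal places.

p₁ = 0.498, p₀ = 0.115.
Under exogeneity and monotonicity, PNS = p₁ − p₀.
PNS = 0.498 − 0.115 = 0.383

PNS ≈ 0.383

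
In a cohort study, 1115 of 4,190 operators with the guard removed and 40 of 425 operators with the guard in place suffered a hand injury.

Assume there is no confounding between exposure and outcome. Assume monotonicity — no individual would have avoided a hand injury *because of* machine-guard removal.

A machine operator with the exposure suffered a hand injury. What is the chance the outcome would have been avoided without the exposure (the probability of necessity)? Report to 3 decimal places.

p₁ = P(outcome | exposed) = 1115/4190 = 0.26611
p₀ = P(outcome | unexposed) = 40/425 = 0.094118
Under exogeneity and monotonicity, PN = (p₁ − p₀) / p₁.
PN = (0.26611 − 0.094118) / 0.26611 = 0.17199 / 0.26611 ≈ 0.6463

PN ≈ 0.646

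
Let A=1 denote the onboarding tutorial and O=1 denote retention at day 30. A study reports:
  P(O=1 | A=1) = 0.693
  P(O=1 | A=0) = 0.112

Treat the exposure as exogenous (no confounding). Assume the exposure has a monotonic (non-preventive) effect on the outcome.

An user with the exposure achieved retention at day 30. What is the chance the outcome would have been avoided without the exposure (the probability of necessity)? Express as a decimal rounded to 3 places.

Let p₁ = 0.693, p₀ = 0.112.
Under exogeneity and monotonicity, PN = (p₁ − p₀) / p₁.
PN = (0.693 − 0.112) / 0.693 = 0.581 / 0.693 ≈ 0.8384

PN ≈ 0.838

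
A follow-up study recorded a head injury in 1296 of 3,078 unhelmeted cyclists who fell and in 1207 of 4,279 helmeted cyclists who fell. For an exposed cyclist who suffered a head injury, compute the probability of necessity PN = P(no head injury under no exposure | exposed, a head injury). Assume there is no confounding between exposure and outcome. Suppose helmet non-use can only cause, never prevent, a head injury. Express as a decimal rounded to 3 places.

PN ≈ 0.330

p₁ = P(outcome | exposed) = 1296/3078 = 0.42105
p₀ = P(outcome | unexposed) = 1207/4279 = 0.28208
Under exogeneity and monotonicity, PN = (p₁ − p₀) / p₁.
PN = (0.42105 − 0.28208) / 0.42105 = 0.13898 / 0.42105 ≈ 0.3301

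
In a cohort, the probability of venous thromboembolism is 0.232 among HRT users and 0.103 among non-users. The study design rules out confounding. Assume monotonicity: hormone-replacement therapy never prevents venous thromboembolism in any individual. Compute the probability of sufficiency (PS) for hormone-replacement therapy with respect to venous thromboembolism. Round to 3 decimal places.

PS ≈ 0.144

Let p₁ = 0.232, p₀ = 0.103.
Under exogeneity and monotonicity, PS = (p₁ − p₀) / (1 − p₀).
PS = (0.232 − 0.103) / (1 − 0.103) = 0.129 / 0.897 ≈ 0.1438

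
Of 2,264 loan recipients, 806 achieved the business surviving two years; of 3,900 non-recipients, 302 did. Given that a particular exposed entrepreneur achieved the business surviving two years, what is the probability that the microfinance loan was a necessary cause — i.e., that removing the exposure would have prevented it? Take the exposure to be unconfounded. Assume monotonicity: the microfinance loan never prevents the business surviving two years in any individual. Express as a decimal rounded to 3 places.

PN ≈ 0.782

p₁ = P(outcome | exposed) = 806/2264 = 0.35601
p₀ = P(outcome | unexposed) = 302/3900 = 0.077436
Under exogeneity and monotonicity, PN = (p₁ − p₀) / p₁.
PN = (0.35601 − 0.077436) / 0.35601 = 0.27857 / 0.35601 ≈ 0.7825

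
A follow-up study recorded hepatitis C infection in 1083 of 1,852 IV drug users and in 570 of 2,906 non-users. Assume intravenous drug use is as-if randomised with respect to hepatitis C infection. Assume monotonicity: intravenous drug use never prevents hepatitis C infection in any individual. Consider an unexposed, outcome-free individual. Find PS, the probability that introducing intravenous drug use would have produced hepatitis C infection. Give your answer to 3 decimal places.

p₁ = P(outcome | exposed) = 1083/1852 = 0.58477
p₀ = P(outcome | unexposed) = 570/2906 = 0.19615
Under exogeneity and monotonicity, PS = (p₁ − p₀) / (1 − p₀).
PS = (0.58477 − 0.19615) / (1 − 0.19615) = 0.38863 / 0.80385 ≈ 0.4835

PS ≈ 0.483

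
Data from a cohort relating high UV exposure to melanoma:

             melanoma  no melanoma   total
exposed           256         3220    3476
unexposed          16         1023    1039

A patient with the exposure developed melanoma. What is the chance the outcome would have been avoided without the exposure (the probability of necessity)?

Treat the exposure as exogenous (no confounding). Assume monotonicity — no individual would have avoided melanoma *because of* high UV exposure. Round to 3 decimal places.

p₁ = P(outcome | exposed) = 256/3476 = 0.073648
p₀ = P(outcome | unexposed) = 16/1039 = 0.015399
Under exogeneity and monotonicity, PN = (p₁ − p₀)/p₁.
PN = (0.073648 − 0.015399) / 0.073648 ≈ 0.7909

PN ≈ 0.791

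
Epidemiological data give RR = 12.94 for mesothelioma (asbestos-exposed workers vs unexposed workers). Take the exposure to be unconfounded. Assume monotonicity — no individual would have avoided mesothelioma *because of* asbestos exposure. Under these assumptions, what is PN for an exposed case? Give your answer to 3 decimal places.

Under exogeneity and monotonicity, PN = (RR − 1) / RR = 1 − 1/RR.
PN = (12.94 − 1) / 12.94 = 11.94 / 12.94 ≈ 0.9227

PN ≈ 0.923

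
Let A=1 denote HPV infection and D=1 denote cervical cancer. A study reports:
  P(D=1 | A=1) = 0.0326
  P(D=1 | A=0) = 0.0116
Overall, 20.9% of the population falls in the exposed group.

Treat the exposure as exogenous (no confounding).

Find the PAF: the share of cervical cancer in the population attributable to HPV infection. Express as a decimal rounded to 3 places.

Let p₁ = 0.0326, p₀ = 0.0116.
Overall risk P(Y=1) = π·p₁ + (1−π)·p₀ = 0.209×0.0326 + 0.791×0.0116 = 0.015989.
Under exogeneity, PAF = [P(Y=1) − p₀] / P(Y=1).
PAF = (0.015989 − 0.0116) / 0.015989 ≈ 0.2745

PAF ≈ 0.275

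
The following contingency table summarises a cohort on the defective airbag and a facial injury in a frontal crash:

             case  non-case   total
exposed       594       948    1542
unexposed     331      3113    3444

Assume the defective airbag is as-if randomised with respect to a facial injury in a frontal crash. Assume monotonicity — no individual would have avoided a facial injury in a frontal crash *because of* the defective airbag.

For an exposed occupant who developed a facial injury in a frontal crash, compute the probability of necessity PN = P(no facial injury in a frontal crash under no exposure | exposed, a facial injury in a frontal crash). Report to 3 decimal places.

p₁ = P(outcome | exposed) = 594/1542 = 0.38521
p₀ = P(outcome | unexposed) = 331/3444 = 0.096109
Under exogeneity and monotonicity, PN = (p₁ − p₀)/p₁.
PN = (0.38521 − 0.096109) / 0.38521 ≈ 0.7505

PN ≈ 0.751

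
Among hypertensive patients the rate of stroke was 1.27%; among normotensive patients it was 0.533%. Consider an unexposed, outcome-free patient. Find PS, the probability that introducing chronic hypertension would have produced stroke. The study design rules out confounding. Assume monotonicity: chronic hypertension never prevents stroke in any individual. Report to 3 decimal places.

p₁ = 0.0127, p₀ = 0.00533.
Under exogeneity and monotonicity, PS = (p₁ − p₀) / (1 − p₀).
PS = (0.0127 − 0.00533) / (1 − 0.00533) = 0.00737 / 0.99467 ≈ 0.0074

PS ≈ 0.007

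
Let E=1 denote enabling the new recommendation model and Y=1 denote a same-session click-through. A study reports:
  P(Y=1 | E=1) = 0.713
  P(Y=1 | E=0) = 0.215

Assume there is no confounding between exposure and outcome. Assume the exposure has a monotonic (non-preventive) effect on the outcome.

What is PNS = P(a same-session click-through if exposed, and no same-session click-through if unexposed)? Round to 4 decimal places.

PNS ≈ 0.4980

Let p₁ = 0.713, p₀ = 0.215.
Under exogeneity and monotonicity, PNS = p₁ − p₀.
PNS = 0.713 − 0.215 = 0.498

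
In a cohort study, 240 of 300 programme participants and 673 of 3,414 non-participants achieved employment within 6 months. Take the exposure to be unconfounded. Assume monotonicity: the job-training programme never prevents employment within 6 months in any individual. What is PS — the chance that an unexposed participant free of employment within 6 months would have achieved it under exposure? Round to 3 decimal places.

PS ≈ 0.751

p₁ = P(outcome | exposed) = 240/300 = 0.8
p₀ = P(outcome | unexposed) = 673/3414 = 0.19713
Under exogeneity and monotonicity, PS = (p₁ − p₀) / (1 − p₀).
PS = (0.8 − 0.19713) / (1 − 0.19713) = 0.60287 / 0.80287 ≈ 0.7509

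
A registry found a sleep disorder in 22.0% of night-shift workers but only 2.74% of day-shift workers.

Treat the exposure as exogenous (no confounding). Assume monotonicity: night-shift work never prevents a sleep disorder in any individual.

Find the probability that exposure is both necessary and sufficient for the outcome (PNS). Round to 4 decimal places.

PNS ≈ 0.1926

p₁ = 0.22, p₀ = 0.0274.
Under exogeneity and monotonicity, PNS = p₁ − p₀.
PNS = 0.22 − 0.0274 = 0.1926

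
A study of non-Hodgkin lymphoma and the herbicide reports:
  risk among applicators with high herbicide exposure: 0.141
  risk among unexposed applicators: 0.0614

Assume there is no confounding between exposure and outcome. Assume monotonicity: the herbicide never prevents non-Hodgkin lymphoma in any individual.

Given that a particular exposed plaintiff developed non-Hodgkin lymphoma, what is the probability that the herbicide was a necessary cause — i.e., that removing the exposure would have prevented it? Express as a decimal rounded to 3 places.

PN ≈ 0.565

Let p₁ = 0.141, p₀ = 0.0614.
Under exogeneity and monotonicity, PN = (p₁ − p₀) / p₁.
PN = (0.141 − 0.0614) / 0.141 = 0.0796 / 0.141 ≈ 0.5645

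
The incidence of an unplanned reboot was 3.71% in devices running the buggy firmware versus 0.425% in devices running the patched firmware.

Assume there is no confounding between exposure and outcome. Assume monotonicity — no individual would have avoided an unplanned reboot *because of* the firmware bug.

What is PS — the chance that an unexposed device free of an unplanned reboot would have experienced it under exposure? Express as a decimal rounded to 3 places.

PS ≈ 0.033

p₁ = 0.0371, p₀ = 0.00425.
Under exogeneity and monotonicity, PS = (p₁ − p₀) / (1 − p₀).
PS = (0.0371 − 0.00425) / (1 − 0.00425) = 0.03285 / 0.99575 ≈ 0.0330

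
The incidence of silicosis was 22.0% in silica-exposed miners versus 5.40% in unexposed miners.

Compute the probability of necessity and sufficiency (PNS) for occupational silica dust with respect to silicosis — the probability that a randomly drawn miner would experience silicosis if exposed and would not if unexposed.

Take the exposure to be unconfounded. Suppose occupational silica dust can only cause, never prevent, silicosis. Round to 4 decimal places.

PNS ≈ 0.1660

p₁ = 0.22, p₀ = 0.054.
Under exogeneity and monotonicity, PNS = p₁ − p₀.
PNS = 0.22 − 0.054 = 0.166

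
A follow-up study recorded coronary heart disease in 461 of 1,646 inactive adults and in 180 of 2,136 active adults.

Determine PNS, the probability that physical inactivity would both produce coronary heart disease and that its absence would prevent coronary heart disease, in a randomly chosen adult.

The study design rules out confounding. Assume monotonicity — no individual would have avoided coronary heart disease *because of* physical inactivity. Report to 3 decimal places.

PNS ≈ 0.196

p₁ = P(outcome | exposed) = 461/1646 = 0.28007
p₀ = P(outcome | unexposed) = 180/2136 = 0.08427
Under exogeneity and monotonicity, PNS = p₁ − p₀.
PNS = 0.28007 − 0.08427 = 0.1958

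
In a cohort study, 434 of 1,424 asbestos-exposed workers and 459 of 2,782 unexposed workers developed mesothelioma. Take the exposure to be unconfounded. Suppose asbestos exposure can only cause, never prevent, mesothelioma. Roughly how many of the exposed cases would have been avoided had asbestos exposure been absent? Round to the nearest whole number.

about 199 cases

p₁ = P(outcome | exposed) = 434/1424 = 0.30478
p₀ = P(outcome | unexposed) = 459/2782 = 0.16499
PN = (p₁ − p₀)/p₁ = (0.30478 − 0.16499) / 0.30478 ≈ 0.45865.
Attributable cases ≈ PN × (exposed cases) = 0.45865 × 434 ≈ 199.06.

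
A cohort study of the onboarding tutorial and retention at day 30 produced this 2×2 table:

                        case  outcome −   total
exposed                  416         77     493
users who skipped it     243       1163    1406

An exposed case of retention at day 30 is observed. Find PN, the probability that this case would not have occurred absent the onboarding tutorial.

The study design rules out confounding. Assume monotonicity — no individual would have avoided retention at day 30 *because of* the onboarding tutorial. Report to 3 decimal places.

PN ≈ 0.795

p₁ = P(outcome | exposed) = 416/493 = 0.84381
p₀ = P(outcome | unexposed) = 243/1406 = 0.17283
Under exogeneity and monotonicity, PN = (p₁ − p₀)/p₁.
PN = (0.84381 − 0.17283) / 0.84381 ≈ 0.7952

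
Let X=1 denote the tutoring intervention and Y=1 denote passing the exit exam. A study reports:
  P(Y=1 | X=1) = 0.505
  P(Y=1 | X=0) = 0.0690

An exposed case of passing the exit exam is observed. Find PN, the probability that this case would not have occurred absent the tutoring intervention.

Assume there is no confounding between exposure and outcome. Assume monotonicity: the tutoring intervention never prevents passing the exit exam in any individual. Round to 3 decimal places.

Let p₁ = 0.505, p₀ = 0.069.
Under exogeneity and monotonicity, PN = (p₁ − p₀) / p₁.
PN = (0.505 − 0.069) / 0.505 = 0.436 / 0.505 ≈ 0.8634

PN ≈ 0.863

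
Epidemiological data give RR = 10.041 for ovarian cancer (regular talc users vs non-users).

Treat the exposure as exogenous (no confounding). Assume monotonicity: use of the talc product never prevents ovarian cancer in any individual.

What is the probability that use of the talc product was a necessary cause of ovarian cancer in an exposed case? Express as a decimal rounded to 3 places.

Under exogeneity and monotonicity, PN = (RR − 1) / RR = 1 − 1/RR.
PN = (10.041 − 1) / 10.041 = 9.041 / 10.041 ≈ 0.9004

PN ≈ 0.900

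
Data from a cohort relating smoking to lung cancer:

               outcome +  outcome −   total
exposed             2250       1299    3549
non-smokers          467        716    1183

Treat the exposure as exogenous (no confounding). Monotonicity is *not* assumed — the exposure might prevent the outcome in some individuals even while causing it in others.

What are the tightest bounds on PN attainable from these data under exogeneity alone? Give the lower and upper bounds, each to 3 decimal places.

0.377 ≤ PN ≤ 0.955

p₁ = P(outcome | exposed) = 2250/3549 = 0.63398
p₀ = P(outcome | unexposed) = 467/1183 = 0.39476
Under exogeneity alone the bounds on PN are max{0,(p₁−p₀)/p₁} ≤ PN ≤ min{1,(1−p₀)/p₁}.
  lower = (p₁ − p₀)/p₁ = 0.23922 / 0.63398 ≈ 0.3773
  upper = min{1, (1 − p₀)/p₁} = 0.60524 / 0.63398 ≈ 0.9547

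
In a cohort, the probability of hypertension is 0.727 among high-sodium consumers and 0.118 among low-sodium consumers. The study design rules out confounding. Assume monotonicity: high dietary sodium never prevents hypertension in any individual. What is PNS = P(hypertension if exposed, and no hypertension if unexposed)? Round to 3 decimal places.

PNS ≈ 0.609

Let p₁ = 0.727, p₀ = 0.118.
Under exogeneity and monotonicity, PNS = p₁ − p₀.
PNS = 0.727 − 0.118 = 0.609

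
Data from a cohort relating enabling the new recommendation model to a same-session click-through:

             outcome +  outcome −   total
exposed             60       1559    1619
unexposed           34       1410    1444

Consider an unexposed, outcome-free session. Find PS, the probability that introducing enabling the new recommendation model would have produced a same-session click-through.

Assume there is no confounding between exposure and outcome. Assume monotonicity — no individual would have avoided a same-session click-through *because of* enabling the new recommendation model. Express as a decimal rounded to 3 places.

PS ≈ 0.014

p₁ = P(outcome | exposed) = 60/1619 = 0.03706
p₀ = P(outcome | unexposed) = 34/1444 = 0.023546
Under exogeneity and monotonicity, PS = (p₁ − p₀) / (1 − p₀).
PS = (0.03706 − 0.023546) / (1 − 0.023546) = 0.013514 / 0.97645 ≈ 0.0138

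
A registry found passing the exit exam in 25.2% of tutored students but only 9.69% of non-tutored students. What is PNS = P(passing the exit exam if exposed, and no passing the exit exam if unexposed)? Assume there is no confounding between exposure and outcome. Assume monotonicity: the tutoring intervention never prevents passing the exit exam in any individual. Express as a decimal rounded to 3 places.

p₁ = 0.252, p₀ = 0.0969.
Under exogeneity and monotonicity, PNS = p₁ − p₀.
PNS = 0.252 − 0.0969 = 0.1551

PNS ≈ 0.155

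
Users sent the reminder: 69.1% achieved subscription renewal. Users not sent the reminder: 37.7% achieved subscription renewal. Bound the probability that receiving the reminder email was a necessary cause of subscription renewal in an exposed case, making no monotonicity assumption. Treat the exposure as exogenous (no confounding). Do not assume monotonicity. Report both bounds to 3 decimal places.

p₁ = 0.691, p₀ = 0.377.
Under exogeneity alone the bounds on PN are max{0,(p₁−p₀)/p₁} ≤ PN ≤ min{1,(1−p₀)/p₁}.
  lower = (p₁ − p₀)/p₁ = 0.314 / 0.691 ≈ 0.4544
  upper = min{1, (1 − p₀)/p₁} = 0.623 / 0.691 ≈ 0.9016

0.454 ≤ PN ≤ 0.902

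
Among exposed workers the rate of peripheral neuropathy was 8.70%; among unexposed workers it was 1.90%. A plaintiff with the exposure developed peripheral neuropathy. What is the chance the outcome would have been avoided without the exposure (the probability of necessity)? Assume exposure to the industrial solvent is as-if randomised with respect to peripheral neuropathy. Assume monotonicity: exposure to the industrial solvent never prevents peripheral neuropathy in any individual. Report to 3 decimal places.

p₁ = 0.087, p₀ = 0.019.
Under exogeneity and monotonicity, PN = (p₁ − p₀) / p₁.
PN = (0.087 − 0.019) / 0.087 = 0.068 / 0.087 ≈ 0.7816

PN ≈ 0.782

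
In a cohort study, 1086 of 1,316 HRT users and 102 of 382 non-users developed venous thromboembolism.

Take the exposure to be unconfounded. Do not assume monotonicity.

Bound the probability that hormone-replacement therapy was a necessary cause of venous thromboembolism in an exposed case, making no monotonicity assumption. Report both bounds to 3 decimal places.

0.676 ≤ PN ≤ 0.888

p₁ = P(outcome | exposed) = 1086/1316 = 0.82523
p₀ = P(outcome | unexposed) = 102/382 = 0.26702
Under exogeneity alone the bounds on PN are max{0,(p₁−p₀)/p₁} ≤ PN ≤ min{1,(1−p₀)/p₁}.
  lower = (p₁ − p₀)/p₁ = 0.55821 / 0.82523 ≈ 0.6764
  upper = min{1, (1 − p₀)/p₁} = 0.73298 / 0.82523 ≈ 0.8882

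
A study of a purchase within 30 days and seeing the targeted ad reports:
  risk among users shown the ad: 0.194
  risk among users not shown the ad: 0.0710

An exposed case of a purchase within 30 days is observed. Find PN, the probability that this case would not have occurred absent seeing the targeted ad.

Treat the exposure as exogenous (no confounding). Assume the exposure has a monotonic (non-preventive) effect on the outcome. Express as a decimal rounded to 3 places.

PN ≈ 0.634

Let p₁ = 0.194, p₀ = 0.071.
Under exogeneity and monotonicity, PN = (p₁ − p₀) / p₁.
PN = (0.194 − 0.071) / 0.194 = 0.123 / 0.194 ≈ 0.6340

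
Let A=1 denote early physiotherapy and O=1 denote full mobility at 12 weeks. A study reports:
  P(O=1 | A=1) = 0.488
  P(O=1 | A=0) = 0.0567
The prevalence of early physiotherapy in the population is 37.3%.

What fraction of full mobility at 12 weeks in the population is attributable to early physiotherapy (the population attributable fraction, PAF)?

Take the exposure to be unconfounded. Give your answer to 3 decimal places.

Let p₁ = 0.488, p₀ = 0.0567.
Overall risk P(Y=1) = π·p₁ + (1−π)·p₀ = 0.373×0.488 + 0.627×0.0567 = 0.21757.
Under exogeneity, PAF = [P(Y=1) − p₀] / P(Y=1).
PAF = (0.21757 − 0.0567) / 0.21757 ≈ 0.7394

PAF ≈ 0.739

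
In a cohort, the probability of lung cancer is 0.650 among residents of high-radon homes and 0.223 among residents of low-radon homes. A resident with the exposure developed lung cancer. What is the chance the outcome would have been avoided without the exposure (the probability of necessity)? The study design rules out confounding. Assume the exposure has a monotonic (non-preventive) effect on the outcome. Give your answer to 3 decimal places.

PN ≈ 0.657

Let p₁ = 0.65, p₀ = 0.223.
Under exogeneity and monotonicity, PN = (p₁ − p₀) / p₁.
PN = (0.65 − 0.223) / 0.65 = 0.427 / 0.65 ≈ 0.6569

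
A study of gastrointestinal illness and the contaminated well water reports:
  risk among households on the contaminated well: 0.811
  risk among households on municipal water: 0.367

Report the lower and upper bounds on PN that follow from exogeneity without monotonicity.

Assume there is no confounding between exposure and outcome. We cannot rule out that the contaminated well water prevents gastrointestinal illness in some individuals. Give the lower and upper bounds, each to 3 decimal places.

Let p₁ = 0.811, p₀ = 0.367.
Under exogeneity alone the bounds on PN are max{0,(p₁−p₀)/p₁} ≤ PN ≤ min{1,(1−p₀)/p₁}.
  lower = (p₁ − p₀)/p₁ = 0.444 / 0.811 ≈ 0.5475
  upper = min{1, (1 − p₀)/p₁} = 0.633 / 0.811 ≈ 0.7805

0.547 ≤ PN ≤ 0.781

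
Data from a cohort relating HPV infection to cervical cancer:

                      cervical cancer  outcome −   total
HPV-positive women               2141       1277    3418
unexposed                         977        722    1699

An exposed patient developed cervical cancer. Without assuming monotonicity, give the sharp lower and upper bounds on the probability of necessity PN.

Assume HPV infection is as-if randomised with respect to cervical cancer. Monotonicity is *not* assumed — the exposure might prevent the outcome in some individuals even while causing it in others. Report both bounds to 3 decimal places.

0.082 ≤ PN ≤ 0.678

p₁ = P(outcome | exposed) = 2141/3418 = 0.62639
p₀ = P(outcome | unexposed) = 977/1699 = 0.57504
Under exogeneity alone the bounds on PN are max{0,(p₁−p₀)/p₁} ≤ PN ≤ min{1,(1−p₀)/p₁}.
  lower = (p₁ − p₀)/p₁ = 0.051346 / 0.62639 ≈ 0.0820
  upper = min{1, (1 − p₀)/p₁} = 0.42496 / 0.62639 ≈ 0.6784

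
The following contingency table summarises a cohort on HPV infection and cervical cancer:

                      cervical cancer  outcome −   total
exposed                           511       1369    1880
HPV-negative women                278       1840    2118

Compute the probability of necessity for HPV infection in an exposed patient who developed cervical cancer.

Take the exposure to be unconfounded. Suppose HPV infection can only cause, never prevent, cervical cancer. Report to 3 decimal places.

PN ≈ 0.517

p₁ = P(outcome | exposed) = 511/1880 = 0.27181
p₀ = P(outcome | unexposed) = 278/2118 = 0.13126
Under exogeneity and monotonicity, PN = (p₁ − p₀)/p₁.
PN = (0.27181 − 0.13126) / 0.27181 ≈ 0.5171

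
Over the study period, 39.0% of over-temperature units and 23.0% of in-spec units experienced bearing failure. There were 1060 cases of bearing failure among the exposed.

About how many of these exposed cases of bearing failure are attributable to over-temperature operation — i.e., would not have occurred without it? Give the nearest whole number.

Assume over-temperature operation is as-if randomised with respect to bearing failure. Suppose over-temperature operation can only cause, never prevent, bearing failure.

p₁ = 0.39, p₀ = 0.23.
PN = (p₁ − p₀)/p₁ = (0.39 − 0.23) / 0.39 ≈ 0.41026.
Attributable cases ≈ PN × (exposed cases) = 0.41026 × 1060 ≈ 434.87.

about 435 cases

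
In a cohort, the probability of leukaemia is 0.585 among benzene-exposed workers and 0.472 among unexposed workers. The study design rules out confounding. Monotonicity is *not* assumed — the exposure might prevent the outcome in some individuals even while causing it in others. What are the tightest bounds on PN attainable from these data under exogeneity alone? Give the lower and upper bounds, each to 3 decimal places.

0.193 ≤ PN ≤ 0.903

Let p₁ = 0.585, p₀ = 0.472.
Under exogeneity alone the bounds on PN are max{0,(p₁−p₀)/p₁} ≤ PN ≤ min{1,(1−p₀)/p₁}.
  lower = (p₁ − p₀)/p₁ = 0.113 / 0.585 ≈ 0.1932
  upper = min{1, (1 − p₀)/p₁} = 0.528 / 0.585 ≈ 0.9026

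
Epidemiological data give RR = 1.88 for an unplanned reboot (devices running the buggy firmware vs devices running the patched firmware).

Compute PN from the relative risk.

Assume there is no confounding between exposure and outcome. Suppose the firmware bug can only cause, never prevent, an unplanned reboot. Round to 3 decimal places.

PN ≈ 0.468

Under exogeneity and monotonicity, PN = (RR − 1) / RR = 1 − 1/RR.
PN = (1.88 − 1) / 1.88 = 0.88 / 1.88 ≈ 0.4681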